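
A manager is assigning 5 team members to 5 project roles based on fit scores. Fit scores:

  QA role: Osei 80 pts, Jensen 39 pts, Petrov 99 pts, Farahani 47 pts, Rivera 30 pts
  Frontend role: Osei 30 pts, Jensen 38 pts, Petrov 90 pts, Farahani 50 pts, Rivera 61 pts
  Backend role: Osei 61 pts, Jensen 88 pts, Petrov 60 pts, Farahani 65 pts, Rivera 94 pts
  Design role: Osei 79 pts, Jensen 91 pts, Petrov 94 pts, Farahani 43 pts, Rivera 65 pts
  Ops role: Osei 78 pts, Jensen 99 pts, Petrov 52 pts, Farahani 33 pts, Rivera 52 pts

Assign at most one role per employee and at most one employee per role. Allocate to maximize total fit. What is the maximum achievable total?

Maximum total: 421 pts

Optimal: Osei→Design role (79 pts), Jensen→Ops role (99 pts), Petrov→QA role (99 pts), Farahani→Frontend role (50 pts), Rivera→Backend role (94 pts) — total 79+99+99+50+94 = 421 pts.
Column-greedy (each role in turn goes to its best remaining employee) gives 360 pts, worse by 61.
Every other assignment is strictly worse.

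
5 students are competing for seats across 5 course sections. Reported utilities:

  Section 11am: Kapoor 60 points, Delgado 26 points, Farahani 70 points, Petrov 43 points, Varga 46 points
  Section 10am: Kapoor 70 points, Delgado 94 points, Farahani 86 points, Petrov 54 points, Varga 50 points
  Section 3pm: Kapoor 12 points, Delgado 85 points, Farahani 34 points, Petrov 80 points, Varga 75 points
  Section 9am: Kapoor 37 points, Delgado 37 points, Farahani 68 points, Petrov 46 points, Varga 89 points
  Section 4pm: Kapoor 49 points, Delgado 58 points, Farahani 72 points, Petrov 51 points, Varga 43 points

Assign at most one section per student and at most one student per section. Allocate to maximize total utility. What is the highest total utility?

This is a one-to-one assignment (maximum-weight bipartite matching).
Optimal: Kapoor→Section 11am (60 points), Delgado→Section 10am (94 points), Farahani→Section 4pm (72 points), Petrov→Section 3pm (80 points), Varga→Section 9am (89 points) — total 60+94+72+80+89 = 395 points.
Column-greedy (each section in turn goes to its best remaining student) gives 382 points, worse by 13.
Next-best assignment: Kapoor→Section 4pm, Delgado→Section 10am, Farahani→Section 11am, Petrov→Section 3pm, Varga→Section 9am = 382 points.

Maximum total: 395 points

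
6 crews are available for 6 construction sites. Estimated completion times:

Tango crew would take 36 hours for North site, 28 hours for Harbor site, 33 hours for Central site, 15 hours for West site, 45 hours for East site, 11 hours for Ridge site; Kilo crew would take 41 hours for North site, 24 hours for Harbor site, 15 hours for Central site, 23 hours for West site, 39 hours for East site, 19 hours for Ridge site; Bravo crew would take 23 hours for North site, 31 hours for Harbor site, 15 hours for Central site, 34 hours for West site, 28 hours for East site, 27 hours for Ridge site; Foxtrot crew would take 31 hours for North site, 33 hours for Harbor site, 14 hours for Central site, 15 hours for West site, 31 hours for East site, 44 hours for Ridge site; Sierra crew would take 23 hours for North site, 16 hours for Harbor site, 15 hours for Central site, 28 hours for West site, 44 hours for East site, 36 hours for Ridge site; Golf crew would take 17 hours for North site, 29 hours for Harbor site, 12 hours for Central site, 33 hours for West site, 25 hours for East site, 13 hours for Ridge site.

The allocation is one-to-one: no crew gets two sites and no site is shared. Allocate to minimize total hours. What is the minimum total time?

Minimum total: 102 hours

Optimal: Tango crew→Ridge site (11 hours), Kilo crew→Central site (15 hours), Bravo crew→East site (28 hours), Foxtrot crew→West site (15 hours), Sierra crew→Harbor site (16 hours), Golf crew→North site (17 hours) — total 11+15+28+15+16+17 = 102 hours.
Next-best assignment: Tango crew→Ridge site, Kilo crew→Central site, Bravo crew→North site, Foxtrot crew→West site, Sierra crew→Harbor site, Golf crew→East site = 105 hours.
Checked against all permutations: 102 hours is optimal.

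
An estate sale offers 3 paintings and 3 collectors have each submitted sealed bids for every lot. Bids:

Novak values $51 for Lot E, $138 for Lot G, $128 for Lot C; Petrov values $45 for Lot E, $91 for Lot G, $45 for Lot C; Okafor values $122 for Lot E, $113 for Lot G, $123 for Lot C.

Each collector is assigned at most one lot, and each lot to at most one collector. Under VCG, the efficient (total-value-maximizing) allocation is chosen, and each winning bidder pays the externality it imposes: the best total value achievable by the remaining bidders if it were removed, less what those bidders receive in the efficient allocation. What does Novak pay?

Efficient allocation: Novak→Lot C ($128), Petrov→Lot G ($91), Okafor→Lot E ($122); total welfare W = $341.
Novak receives Lot C at value $128, so the others get W − 128 = $213.
Without Novak: best allocation of the remaining 2 bidders over all 3 lots is Petrov→Lot G ($91), Okafor→Lot C ($123), total $214.
VCG payment = (others' best without Novak) − (others' welfare with Novak) = 214 − 213 = $1.

Novak pays $1.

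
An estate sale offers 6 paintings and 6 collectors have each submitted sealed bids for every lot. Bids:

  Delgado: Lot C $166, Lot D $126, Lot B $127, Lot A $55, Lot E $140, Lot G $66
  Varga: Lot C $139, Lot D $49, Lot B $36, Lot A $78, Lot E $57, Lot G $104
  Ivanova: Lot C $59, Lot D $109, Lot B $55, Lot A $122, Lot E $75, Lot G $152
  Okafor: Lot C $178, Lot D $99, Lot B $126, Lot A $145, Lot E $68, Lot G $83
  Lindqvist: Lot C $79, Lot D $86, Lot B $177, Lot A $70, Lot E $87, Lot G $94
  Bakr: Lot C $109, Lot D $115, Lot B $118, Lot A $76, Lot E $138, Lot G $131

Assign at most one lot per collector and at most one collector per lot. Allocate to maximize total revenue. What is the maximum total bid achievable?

Max total: $877

This is the linear assignment problem.
Optimal: Delgado→Lot D ($126), Varga→Lot C ($139), Ivanova→Lot G ($152), Okafor→Lot A ($145), Lindqvist→Lot B ($177), Bakr→Lot E ($138) — total 126+139+152+145+177+138 = $877.
Max-entry greedy (repeatedly take the single best remaining cell) gives $840, worse by 37.
Next-best assignment: Delgado→Lot E, Varga→Lot C, Ivanova→Lot G, Okafor→Lot A, Lindqvist→Lot B, Bakr→Lot D = $868.
No other one-to-one assignment exceeds $877.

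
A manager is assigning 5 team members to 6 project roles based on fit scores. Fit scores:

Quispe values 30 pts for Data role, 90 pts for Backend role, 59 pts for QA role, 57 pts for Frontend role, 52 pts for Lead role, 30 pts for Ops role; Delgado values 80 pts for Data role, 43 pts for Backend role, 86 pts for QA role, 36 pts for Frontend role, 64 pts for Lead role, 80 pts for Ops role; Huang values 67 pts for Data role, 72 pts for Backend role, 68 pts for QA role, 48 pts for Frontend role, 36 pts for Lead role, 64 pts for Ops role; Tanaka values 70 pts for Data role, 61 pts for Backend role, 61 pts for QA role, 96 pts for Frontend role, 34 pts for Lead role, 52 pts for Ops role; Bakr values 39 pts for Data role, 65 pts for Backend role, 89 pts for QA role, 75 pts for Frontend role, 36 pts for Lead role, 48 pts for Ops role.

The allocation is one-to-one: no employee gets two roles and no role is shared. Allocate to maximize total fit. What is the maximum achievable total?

This is a one-to-one assignment (maximum-weight bipartite matching).
Optimal: Quispe→Backend role (90 pts), Delgado→Ops role (80 pts), Huang→Data role (67 pts), Tanaka→Frontend role (96 pts), Bakr→QA role (89 pts) — total 90+80+67+96+89 = 422 pts.
Row-greedy (each employee in turn takes its best remaining role) gives 387 pts, worse by 35.
Next-best assignment: Quispe→Backend role, Delgado→Data role, Huang→Ops role, Tanaka→Frontend role, Bakr→QA role = 419 pts.
Checked against all permutations: 422 pts is optimal.

Max total: 422 pts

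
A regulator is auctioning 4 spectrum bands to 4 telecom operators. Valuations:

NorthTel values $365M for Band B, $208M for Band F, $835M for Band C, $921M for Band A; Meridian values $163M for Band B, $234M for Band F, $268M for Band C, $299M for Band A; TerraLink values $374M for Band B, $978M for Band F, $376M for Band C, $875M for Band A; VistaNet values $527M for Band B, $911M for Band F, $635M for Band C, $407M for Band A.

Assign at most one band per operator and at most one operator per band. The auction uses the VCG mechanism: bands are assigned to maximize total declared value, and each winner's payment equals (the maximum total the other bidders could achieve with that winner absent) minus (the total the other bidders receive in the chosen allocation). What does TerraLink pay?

TerraLink pays $191M.

Efficient allocation: NorthTel→Band C ($835M), Meridian→Band B ($163M), TerraLink→Band A ($875M), VistaNet→Band F ($911M); total welfare W = $2784M.
TerraLink receives Band A at value $875M, so the others get W − 875 = $1909M.
Without TerraLink: best allocation of the remaining 3 bidders over all 4 bands is NorthTel→Band A ($921M), Meridian→Band C ($268M), VistaNet→Band F ($911M), total $2100M.
VCG payment = (others' best without TerraLink) − (others' welfare with TerraLink) = 2100 − 1909 = $191M.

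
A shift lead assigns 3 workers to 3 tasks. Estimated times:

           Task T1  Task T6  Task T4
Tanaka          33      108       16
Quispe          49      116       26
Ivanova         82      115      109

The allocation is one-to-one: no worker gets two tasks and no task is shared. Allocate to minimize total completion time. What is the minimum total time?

This is a one-to-one assignment (minimum-cost bipartite matching).
Optimal: Tanaka→Task T1 (33 min), Quispe→Task T4 (26 min), Ivanova→Task T6 (115 min) — total 33+26+115 = 174 min.
Min-entry greedy (repeatedly take the single cheapest remaining cell) gives 180 min, worse by 6.
Next-best assignment: Tanaka→Task T4, Quispe→Task T1, Ivanova→Task T6 = 180 min.
Swapping Quispe↔Tanaka (Quispe→Task T1 49 min, Tanaka→Task T4 16 min) adds 6.
Checked against all permutations: 174 min is optimal.

Minimum total: 174 min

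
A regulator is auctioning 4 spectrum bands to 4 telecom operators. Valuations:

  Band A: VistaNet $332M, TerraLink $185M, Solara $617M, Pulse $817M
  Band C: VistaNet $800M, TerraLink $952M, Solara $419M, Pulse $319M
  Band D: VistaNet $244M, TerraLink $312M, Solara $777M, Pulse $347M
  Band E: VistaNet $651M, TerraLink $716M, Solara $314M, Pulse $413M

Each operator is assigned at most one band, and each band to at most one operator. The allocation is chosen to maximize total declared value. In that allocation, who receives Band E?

This is a one-to-one assignment (maximum-weight bipartite matching).
Optimal: VistaNet→Band E ($651M), TerraLink→Band C ($952M), Solara→Band D ($777M), Pulse→Band A ($817M) — total 651+952+777+817 = $3197M.
Row-greedy (each operator in turn takes its best remaining band) gives $3110M, worse by 87.
Next-best assignment: VistaNet→Band C, TerraLink→Band E, Solara→Band D, Pulse→Band A = $3110M.
Swapping VistaNet↔Pulse (VistaNet→Band A $332M, Pulse→Band E $413M) loses 723.
VistaNet's own top band is Band C ($800M), but forcing VistaNet→Band C and reassigning the rest optimally gives only $3110M — worse by 87.

VistaNet receives Band E.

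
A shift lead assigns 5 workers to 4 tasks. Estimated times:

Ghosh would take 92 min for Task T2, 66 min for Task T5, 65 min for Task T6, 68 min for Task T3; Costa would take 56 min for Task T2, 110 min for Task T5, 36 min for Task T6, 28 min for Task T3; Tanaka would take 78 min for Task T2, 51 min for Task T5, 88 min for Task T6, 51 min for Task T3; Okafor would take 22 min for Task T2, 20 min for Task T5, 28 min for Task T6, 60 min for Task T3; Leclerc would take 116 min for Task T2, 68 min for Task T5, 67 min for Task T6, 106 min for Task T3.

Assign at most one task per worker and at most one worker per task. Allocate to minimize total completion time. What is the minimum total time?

Optimal: Okafor→Task T2 (22 min), Tanaka→Task T5 (51 min), Ghosh→Task T6 (65 min), Costa→Task T3 (28 min) — total 22+51+65+28 = 166 min.
Next-best assignment: Okafor→Task T2, Tanaka→Task T5, Leclerc→Task T6, Costa→Task T3 = 168 min.

Min total: 166 min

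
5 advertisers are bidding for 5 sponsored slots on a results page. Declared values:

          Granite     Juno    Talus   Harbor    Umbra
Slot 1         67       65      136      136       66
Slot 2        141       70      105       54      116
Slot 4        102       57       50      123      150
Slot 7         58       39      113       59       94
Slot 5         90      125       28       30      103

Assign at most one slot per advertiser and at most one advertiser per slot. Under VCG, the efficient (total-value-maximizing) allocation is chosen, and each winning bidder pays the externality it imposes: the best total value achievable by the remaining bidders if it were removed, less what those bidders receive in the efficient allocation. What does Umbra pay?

Umbra pays $10.

Efficient allocation: Granite→Slot 2 ($141), Juno→Slot 5 ($125), Talus→Slot 7 ($113), Harbor→Slot 1 ($136), Umbra→Slot 4 ($150); total welfare W = $665.
Umbra receives Slot 4 at value $150, so the others get W − 150 = $515.
Without Umbra: best allocation of the remaining 4 bidders over all 5 slots is Granite→Slot 2 ($141), Juno→Slot 5 ($125), Talus→Slot 1 ($136), Harbor→Slot 4 ($123), total $525.
VCG payment = (others' best without Umbra) − (others' welfare with Umbra) = 525 − 515 = $10.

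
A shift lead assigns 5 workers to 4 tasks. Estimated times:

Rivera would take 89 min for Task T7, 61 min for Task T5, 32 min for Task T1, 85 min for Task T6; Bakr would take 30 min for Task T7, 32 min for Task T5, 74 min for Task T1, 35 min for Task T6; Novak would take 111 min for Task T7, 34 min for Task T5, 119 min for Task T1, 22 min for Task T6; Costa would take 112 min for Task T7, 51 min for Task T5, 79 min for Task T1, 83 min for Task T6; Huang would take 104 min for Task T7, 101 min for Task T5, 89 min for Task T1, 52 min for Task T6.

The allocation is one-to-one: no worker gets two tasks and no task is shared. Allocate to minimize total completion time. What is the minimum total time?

Min total: 135 min

Optimal: Bakr→Task T7 (30 min), Costa→Task T5 (51 min), Rivera→Task T1 (32 min), Novak→Task T6 (22 min) — total 30+51+32+22 = 135 min.
Next-best assignment: Bakr→Task T7, Novak→Task T5, Rivera→Task T1, Huang→Task T6 = 148 min.
Swapping Rivera↔Bakr (Rivera→Task T7 89 min, Bakr→Task T1 74 min) adds 101.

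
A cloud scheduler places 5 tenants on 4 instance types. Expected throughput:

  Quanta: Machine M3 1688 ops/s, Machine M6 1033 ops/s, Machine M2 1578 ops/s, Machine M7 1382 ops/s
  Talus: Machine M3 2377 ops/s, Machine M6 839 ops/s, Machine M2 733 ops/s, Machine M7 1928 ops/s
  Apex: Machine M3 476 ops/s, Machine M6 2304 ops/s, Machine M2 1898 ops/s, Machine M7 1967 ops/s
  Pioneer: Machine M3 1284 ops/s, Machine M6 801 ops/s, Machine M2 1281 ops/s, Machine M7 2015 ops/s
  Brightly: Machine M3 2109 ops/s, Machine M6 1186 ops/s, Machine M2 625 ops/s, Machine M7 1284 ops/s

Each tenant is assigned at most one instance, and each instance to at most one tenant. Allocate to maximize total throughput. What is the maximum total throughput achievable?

Maximum total: 8274 ops/s

Optimal: Talus→Machine M3 (2377 ops/s), Apex→Machine M6 (2304 ops/s), Quanta→Machine M2 (1578 ops/s), Pioneer→Machine M7 (2015 ops/s) — total 2377+2304+1578+2015 = 8274 ops/s.
Row-greedy (each tenant in turn takes its best remaining instance) gives 7201 ops/s, worse by 1073.
Next-best assignment: Brightly→Machine M3, Apex→Machine M6, Quanta→Machine M2, Pioneer→Machine M7 = 8006 ops/s.
Swapping Talus↔Quanta (Talus→Machine M2 733 ops/s, Quanta→Machine M3 1688 ops/s) loses 1534.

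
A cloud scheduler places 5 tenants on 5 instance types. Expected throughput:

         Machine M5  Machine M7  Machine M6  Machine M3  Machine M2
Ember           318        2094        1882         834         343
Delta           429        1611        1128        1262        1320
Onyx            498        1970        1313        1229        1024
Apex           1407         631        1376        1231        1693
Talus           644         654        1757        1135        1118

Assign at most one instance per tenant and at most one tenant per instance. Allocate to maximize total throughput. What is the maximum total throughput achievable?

This is the linear assignment problem.
Optimal: Ember→Machine M7 (2094 ops/s), Delta→Machine M2 (1320 ops/s), Onyx→Machine M3 (1229 ops/s), Apex→Machine M5 (1407 ops/s), Talus→Machine M6 (1757 ops/s) — total 2094+1320+1229+1407+1757 = 7807 ops/s.
Column-greedy (each instance in turn goes to its best remaining tenant) gives 7544 ops/s, worse by 263.
Swapping Talus↔Onyx (Talus→Machine M3 1135 ops/s, Onyx→Machine M6 1313 ops/s) loses 538.
No other one-to-one assignment exceeds 7807 ops/s.

Max total: 7807 ops/s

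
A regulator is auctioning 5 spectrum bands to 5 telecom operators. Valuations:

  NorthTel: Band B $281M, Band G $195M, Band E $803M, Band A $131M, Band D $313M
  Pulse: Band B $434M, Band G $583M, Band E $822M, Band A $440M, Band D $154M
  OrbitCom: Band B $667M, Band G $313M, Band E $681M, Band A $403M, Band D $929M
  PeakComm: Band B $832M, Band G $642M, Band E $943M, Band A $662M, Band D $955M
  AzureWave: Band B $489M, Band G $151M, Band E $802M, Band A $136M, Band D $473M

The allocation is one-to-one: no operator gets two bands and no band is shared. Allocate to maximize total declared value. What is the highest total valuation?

Optimal: NorthTel→Band E ($803M), Pulse→Band G ($583M), OrbitCom→Band D ($929M), PeakComm→Band A ($662M), AzureWave→Band B ($489M) — total 803+583+929+662+489 = $3466M.
Column-greedy (each band in turn goes to its best remaining operator) gives $3094M, worse by 372.
Next-best assignment: NorthTel→Band E, Pulse→Band A, OrbitCom→Band D, PeakComm→Band G, AzureWave→Band B = $3303M.
Swapping OrbitCom↔AzureWave (OrbitCom→Band B $667M, AzureWave→Band D $473M) loses 278.
No other one-to-one assignment exceeds $3466M.

Max total: $3466M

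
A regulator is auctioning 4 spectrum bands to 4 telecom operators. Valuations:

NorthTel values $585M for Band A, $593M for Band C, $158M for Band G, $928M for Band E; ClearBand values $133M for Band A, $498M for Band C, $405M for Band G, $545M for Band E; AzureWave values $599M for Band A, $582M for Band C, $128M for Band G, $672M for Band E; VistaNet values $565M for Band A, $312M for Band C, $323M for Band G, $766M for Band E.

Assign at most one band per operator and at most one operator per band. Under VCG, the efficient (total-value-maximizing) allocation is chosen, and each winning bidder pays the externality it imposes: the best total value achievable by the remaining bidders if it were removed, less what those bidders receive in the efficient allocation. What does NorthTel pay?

Efficient allocation: NorthTel→Band E ($928M), ClearBand→Band G ($405M), AzureWave→Band C ($582M), VistaNet→Band A ($565M); total welfare W = $2480M.
NorthTel receives Band E at value $928M, so the others get W − 928 = $1552M.
Without NorthTel: best allocation of the remaining 3 bidders over all 4 bands is ClearBand→Band C ($498M), AzureWave→Band A ($599M), VistaNet→Band E ($766M), total $1863M.
VCG payment = (others' best without NorthTel) − (others' welfare with NorthTel) = 1863 − 1552 = $311M.

NorthTel pays $311M.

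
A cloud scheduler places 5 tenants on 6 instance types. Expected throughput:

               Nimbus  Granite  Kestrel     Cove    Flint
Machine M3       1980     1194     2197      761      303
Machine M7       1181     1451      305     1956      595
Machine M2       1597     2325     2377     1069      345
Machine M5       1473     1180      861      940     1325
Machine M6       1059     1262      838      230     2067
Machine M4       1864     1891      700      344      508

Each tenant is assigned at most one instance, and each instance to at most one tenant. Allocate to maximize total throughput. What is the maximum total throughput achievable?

Optimal: Nimbus→Machine M4 (1864 ops/s), Granite→Machine M2 (2325 ops/s), Kestrel→Machine M3 (2197 ops/s), Cove→Machine M7 (1956 ops/s), Flint→Machine M6 (2067 ops/s) — total 1864+2325+2197+1956+2067 = 10409 ops/s.
Column-greedy (each instance in turn goes to its best remaining tenant) gives 10018 ops/s, worse by 391.

Max total: 10409 ops/s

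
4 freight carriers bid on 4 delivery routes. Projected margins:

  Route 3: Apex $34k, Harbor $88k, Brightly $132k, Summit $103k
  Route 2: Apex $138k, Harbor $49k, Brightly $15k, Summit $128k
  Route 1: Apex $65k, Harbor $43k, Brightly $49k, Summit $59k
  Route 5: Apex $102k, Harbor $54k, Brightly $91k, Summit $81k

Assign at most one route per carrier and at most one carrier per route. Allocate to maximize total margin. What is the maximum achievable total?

Maximum total: $405k

Optimal: Apex→Route 5 ($102k), Harbor→Route 1 ($43k), Brightly→Route 3 ($132k), Summit→Route 2 ($128k) — total 102+43+132+128 = $405k.
Row-greedy (each carrier in turn takes its best remaining route) gives $376k, worse by 29.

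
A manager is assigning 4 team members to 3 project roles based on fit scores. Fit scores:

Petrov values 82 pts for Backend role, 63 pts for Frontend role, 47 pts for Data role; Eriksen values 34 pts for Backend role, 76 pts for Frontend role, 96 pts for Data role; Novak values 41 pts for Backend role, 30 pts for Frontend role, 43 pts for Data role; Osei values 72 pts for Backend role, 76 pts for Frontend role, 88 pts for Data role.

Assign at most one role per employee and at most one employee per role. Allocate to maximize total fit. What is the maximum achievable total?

Max total: 254 pts

Optimal: Petrov→Backend role (82 pts), Osei→Frontend role (76 pts), Eriksen→Data role (96 pts) — total 82+76+96 = 254 pts.
Column-greedy (each role in turn goes to its best remaining employee) gives 246 pts, worse by 8.
Next-best assignment: Petrov→Backend role, Eriksen→Frontend role, Osei→Data role = 246 pts.
Swapping Osei↔Petrov (Osei→Backend role 72 pts, Petrov→Frontend role 63 pts) loses 23.
No other one-to-one assignment exceeds 254 pts.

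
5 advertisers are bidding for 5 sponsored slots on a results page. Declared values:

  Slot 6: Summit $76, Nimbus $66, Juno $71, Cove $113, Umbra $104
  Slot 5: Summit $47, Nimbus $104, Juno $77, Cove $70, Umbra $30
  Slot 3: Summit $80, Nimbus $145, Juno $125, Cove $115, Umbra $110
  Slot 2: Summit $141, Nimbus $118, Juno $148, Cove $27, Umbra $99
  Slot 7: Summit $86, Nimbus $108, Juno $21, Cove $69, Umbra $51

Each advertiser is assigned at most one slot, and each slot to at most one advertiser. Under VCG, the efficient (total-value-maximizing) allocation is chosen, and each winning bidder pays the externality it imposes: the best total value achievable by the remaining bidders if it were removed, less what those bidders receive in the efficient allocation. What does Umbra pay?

Umbra pays $41.

Efficient allocation: Summit→Slot 7 ($86), Nimbus→Slot 5 ($104), Juno→Slot 2 ($148), Cove→Slot 6 ($113), Umbra→Slot 3 ($110); total welfare W = $561.
Umbra receives Slot 3 at value $110, so the others get W − 110 = $451.
Without Umbra: best allocation of the remaining 4 bidders over all 5 slots is Summit→Slot 7 ($86), Nimbus→Slot 3 ($145), Juno→Slot 2 ($148), Cove→Slot 6 ($113), total $492.
VCG payment = (others' best without Umbra) − (others' welfare with Umbra) = 492 − 451 = $41.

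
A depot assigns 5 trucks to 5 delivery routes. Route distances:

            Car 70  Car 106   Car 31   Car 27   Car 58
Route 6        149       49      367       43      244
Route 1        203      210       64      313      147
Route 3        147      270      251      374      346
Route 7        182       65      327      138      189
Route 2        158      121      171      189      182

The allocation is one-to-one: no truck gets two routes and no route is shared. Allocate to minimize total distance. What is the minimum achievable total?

Min total: 501 km

Optimal: Car 70→Route 3 (147 km), Car 106→Route 7 (65 km), Car 31→Route 1 (64 km), Car 27→Route 6 (43 km), Car 58→Route 2 (182 km) — total 147+65+64+43+182 = 501 km.
No other one-to-one assignment undercuts 501 km.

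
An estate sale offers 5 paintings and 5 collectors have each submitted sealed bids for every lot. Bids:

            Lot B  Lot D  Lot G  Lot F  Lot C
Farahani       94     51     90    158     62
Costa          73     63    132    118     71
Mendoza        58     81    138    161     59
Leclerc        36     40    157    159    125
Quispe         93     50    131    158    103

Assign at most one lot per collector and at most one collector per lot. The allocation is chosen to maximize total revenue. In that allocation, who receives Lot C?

Leclerc receives Lot C.

Optimal: Farahani→Lot B ($94), Costa→Lot G ($132), Mendoza→Lot D ($81), Leclerc→Lot C ($125), Quispe→Lot F ($158) — total 94+132+81+125+158 = $590.
Row-greedy (each collector in turn takes its best remaining lot) gives $589, worse by 1.
Leclerc's own top lot is Lot F ($159), but forcing Leclerc→Lot F and reassigning the rest optimally gives only $569 — worse by 21.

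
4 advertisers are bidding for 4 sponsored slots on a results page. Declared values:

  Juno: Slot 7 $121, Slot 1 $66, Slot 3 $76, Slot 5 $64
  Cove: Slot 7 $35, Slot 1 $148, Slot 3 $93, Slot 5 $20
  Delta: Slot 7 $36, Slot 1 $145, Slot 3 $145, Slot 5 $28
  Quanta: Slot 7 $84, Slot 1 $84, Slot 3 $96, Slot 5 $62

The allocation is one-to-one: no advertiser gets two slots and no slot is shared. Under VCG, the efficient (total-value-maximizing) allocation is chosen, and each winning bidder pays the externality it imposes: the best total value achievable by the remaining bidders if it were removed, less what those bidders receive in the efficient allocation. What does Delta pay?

Efficient allocation: Juno→Slot 7 ($121), Cove→Slot 1 ($148), Delta→Slot 3 ($145), Quanta→Slot 5 ($62); total welfare W = $476.
Delta receives Slot 3 at value $145, so the others get W − 145 = $331.
Without Delta: best allocation of the remaining 3 bidders over all 4 slots is Juno→Slot 7 ($121), Cove→Slot 1 ($148), Quanta→Slot 3 ($96), total $365.
VCG payment = (others' best without Delta) − (others' welfare with Delta) = 365 − 331 = $34.

Delta pays $34.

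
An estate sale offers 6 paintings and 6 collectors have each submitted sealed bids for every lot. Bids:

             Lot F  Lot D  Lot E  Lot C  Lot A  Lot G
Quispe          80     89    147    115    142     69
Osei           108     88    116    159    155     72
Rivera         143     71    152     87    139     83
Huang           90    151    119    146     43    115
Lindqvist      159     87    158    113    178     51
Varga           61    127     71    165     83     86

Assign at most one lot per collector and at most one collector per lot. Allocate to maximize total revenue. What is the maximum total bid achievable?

Optimal: Quispe→Lot E ($147), Osei→Lot C ($159), Rivera→Lot F ($143), Huang→Lot G ($115), Lindqvist→Lot A ($178), Varga→Lot D ($127) — total 147+159+143+115+178+127 = $869.
Max-entry greedy (repeatedly take the single best remaining cell) gives $823, worse by 46.
Next-best assignment: Quispe→Lot E, Osei→Lot C, Rivera→Lot F, Huang→Lot D, Lindqvist→Lot A, Varga→Lot G = $864.
Checked against all permutations: $869 is optimal.

Max total: $869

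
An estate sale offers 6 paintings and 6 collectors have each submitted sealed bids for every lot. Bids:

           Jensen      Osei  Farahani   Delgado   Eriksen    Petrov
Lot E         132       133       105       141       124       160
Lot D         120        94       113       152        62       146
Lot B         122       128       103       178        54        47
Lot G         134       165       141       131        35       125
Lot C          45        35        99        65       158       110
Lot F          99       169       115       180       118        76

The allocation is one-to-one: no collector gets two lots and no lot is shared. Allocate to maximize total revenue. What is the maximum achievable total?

Maximum total: $926

Treat this as an assignment problem: match each collector to one lot.
Optimal: Jensen→Lot D ($120), Osei→Lot F ($169), Farahani→Lot G ($141), Delgado→Lot B ($178), Eriksen→Lot C ($158), Petrov→Lot E ($160) — total 120+169+141+178+158+160 = $926.
Column-greedy (each lot in turn goes to its best remaining collector) gives $838, worse by 88.
Checked against all permutations: $926 is optimal.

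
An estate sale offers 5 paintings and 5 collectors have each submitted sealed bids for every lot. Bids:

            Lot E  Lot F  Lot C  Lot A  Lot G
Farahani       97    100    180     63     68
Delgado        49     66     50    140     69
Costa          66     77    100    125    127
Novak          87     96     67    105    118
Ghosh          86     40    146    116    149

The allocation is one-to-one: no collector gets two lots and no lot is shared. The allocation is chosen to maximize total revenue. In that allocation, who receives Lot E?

Novak receives Lot E.

Optimal: Farahani→Lot C ($180), Delgado→Lot A ($140), Costa→Lot F ($77), Novak→Lot E ($87), Ghosh→Lot G ($149) — total 180+140+77+87+149 = $633.
Column-greedy (each lot in turn goes to its best remaining collector) gives $606, worse by 27.
Every other assignment is strictly worse.
Novak's own top lot is Lot G ($118), but forcing Novak→Lot G and reassigning the rest optimally gives only $601 — worse by 32.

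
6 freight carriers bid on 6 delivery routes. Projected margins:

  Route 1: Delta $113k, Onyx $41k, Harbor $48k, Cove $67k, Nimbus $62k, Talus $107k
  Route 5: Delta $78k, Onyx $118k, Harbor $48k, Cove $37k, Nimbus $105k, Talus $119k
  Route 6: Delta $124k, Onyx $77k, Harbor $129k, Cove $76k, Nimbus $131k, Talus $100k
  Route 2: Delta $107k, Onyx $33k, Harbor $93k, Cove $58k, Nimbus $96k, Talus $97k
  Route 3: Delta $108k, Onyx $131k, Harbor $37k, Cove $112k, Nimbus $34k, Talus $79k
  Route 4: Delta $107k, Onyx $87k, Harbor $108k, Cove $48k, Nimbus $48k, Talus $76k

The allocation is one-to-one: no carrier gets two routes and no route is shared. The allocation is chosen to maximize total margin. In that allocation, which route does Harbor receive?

Treat this as an assignment problem: match each carrier to one route.
Optimal: Delta→Route 2 ($107k), Onyx→Route 5 ($118k), Harbor→Route 4 ($108k), Cove→Route 3 ($112k), Nimbus→Route 6 ($131k), Talus→Route 1 ($107k) — total 107+118+108+112+131+107 = $683k.
Column-greedy (each route in turn goes to its best remaining carrier) gives $635k, worse by 48.
Next-best assignment: Delta→Route 1, Onyx→Route 5, Harbor→Route 4, Cove→Route 3, Nimbus→Route 6, Talus→Route 2 = $679k.
No other one-to-one assignment exceeds $683k.
Harbor's own top route is Route 6 ($129k), but forcing Harbor→Route 6 and reassigning the rest optimally gives only $669k — worse by 14.

Harbor receives Route 4.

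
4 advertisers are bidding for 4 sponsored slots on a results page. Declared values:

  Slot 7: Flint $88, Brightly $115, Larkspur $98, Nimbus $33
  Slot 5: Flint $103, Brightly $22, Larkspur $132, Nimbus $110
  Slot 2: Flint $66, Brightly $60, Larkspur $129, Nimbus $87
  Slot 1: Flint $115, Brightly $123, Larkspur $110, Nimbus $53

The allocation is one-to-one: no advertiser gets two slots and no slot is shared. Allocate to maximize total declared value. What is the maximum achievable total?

Maximum total: $469

Optimal: Flint→Slot 1 ($115), Brightly→Slot 7 ($115), Larkspur→Slot 2 ($129), Nimbus→Slot 5 ($110) — total 115+115+129+110 = $469.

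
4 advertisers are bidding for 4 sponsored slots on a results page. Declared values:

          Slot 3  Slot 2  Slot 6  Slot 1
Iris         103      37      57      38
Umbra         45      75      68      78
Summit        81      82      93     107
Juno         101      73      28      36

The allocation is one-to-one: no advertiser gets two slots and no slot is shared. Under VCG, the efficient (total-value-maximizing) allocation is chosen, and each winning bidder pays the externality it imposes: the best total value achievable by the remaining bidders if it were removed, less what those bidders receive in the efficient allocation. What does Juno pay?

Juno pays $7.

Efficient allocation: Iris→Slot 3 ($103), Umbra→Slot 6 ($68), Summit→Slot 1 ($107), Juno→Slot 2 ($73); total welfare W = $351.
Juno receives Slot 2 at value $73, so the others get W − 73 = $278.
Without Juno: best allocation of the remaining 3 bidders over all 4 slots is Iris→Slot 3 ($103), Umbra→Slot 2 ($75), Summit→Slot 1 ($107), total $285.
VCG payment = (others' best without Juno) − (others' welfare with Juno) = 285 − 278 = $7.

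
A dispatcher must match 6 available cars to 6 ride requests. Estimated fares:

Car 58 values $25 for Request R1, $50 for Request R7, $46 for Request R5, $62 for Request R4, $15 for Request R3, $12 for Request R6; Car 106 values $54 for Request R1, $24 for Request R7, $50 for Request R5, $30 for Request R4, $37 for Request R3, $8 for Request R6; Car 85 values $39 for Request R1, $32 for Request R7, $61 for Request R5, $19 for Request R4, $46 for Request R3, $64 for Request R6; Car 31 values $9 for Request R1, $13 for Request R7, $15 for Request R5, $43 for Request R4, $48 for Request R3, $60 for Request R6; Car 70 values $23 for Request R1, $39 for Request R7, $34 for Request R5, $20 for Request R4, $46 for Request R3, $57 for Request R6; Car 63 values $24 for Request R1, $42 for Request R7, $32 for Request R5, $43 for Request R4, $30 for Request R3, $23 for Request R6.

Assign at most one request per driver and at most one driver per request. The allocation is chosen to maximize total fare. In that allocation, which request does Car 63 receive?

This is a one-to-one assignment (maximum-weight bipartite matching).
Optimal: Car 58→Request R4 ($62), Car 106→Request R1 ($54), Car 85→Request R5 ($61), Car 31→Request R6 ($60), Car 70→Request R3 ($46), Car 63→Request R7 ($42) — total 62+54+61+60+46+42 = $325.
Row-greedy (each driver in turn takes its best remaining request) gives $299, worse by 26.
Swapping Car 31↔Car 106 (Car 31→Request R1 $9, Car 106→Request R6 $8) loses 97.
Checked against all permutations: $325 is optimal.
Car 63's own top request is Request R4 ($43), but forcing Car 63→Request R4 and reassigning the rest optimally gives only $314 — worse by 11.

Car 63 receives Request R7.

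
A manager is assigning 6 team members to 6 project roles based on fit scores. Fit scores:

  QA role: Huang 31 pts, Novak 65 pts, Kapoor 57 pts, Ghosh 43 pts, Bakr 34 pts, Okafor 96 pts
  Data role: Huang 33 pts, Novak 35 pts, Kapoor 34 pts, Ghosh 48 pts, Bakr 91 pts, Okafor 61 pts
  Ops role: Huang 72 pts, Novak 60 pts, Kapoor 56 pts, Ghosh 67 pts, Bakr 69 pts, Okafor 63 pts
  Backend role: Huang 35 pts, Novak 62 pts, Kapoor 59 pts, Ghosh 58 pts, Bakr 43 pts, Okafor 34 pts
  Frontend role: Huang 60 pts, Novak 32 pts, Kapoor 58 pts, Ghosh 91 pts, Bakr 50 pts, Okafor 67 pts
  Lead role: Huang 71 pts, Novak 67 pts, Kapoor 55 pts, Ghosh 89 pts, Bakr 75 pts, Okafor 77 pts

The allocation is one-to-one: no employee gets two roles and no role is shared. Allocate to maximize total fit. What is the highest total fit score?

Max total: 476 pts

This is a one-to-one assignment (maximum-weight bipartite matching).
Optimal: Huang→Ops role (72 pts), Novak→Lead role (67 pts), Kapoor→Backend role (59 pts), Ghosh→Frontend role (91 pts), Bakr→Data role (91 pts), Okafor→QA role (96 pts) — total 72+67+59+91+91+96 = 476 pts.
Column-greedy (each role in turn goes to its best remaining employee) gives 467 pts, worse by 9.
Next-best assignment: Huang→Ops role, Novak→Backend role, Kapoor→Frontend role, Ghosh→Lead role, Bakr→Data role, Okafor→QA role = 468 pts.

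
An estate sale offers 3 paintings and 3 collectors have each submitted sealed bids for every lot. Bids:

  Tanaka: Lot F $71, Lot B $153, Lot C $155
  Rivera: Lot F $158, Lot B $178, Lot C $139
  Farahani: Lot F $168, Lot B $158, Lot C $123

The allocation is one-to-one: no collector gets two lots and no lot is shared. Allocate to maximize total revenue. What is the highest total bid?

Optimal: Tanaka→Lot C ($155), Rivera→Lot B ($178), Farahani→Lot F ($168) — total 155+178+168 = $501.
Checked against all permutations: $501 is optimal.

Max total: $501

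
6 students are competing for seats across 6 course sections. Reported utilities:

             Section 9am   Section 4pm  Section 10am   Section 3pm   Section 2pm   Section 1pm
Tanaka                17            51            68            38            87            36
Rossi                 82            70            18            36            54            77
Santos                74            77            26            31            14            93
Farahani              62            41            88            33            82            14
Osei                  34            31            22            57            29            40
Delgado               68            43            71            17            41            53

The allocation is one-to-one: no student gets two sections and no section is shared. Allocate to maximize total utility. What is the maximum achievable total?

Optimal: Tanaka→Section 2pm (87 points), Rossi→Section 4pm (70 points), Santos→Section 1pm (93 points), Farahani→Section 10am (88 points), Osei→Section 3pm (57 points), Delgado→Section 9am (68 points) — total 87+70+93+88+57+68 = 463 points.
Row-greedy (each student in turn takes its best remaining section) gives 450 points, worse by 13.

Max total: 463 points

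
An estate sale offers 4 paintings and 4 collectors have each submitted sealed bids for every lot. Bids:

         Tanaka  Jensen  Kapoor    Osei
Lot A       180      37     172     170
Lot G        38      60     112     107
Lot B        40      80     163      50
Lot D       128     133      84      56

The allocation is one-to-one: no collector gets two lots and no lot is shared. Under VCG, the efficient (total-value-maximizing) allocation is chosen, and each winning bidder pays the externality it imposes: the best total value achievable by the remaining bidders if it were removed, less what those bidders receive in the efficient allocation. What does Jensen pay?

Jensen pays $11.

Efficient allocation: Tanaka→Lot A ($180), Jensen→Lot D ($133), Kapoor→Lot B ($163), Osei→Lot G ($107); total welfare W = $583.
Jensen receives Lot D at value $133, so the others get W − 133 = $450.
Without Jensen: best allocation of the remaining 3 bidders over all 4 lots is Tanaka→Lot D ($128), Kapoor→Lot B ($163), Osei→Lot A ($170), total $461.
VCG payment = (others' best without Jensen) − (others' welfare with Jensen) = 461 − 450 = $11.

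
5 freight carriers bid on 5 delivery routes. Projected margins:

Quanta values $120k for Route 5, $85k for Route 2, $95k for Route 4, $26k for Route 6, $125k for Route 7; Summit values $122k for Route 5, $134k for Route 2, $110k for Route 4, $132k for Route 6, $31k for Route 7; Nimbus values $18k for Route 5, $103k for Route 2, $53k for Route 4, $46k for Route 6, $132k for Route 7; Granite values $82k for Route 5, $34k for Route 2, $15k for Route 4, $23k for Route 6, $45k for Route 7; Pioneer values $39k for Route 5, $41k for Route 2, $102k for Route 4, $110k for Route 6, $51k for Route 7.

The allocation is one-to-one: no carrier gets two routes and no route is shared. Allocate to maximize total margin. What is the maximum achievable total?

Optimal: Quanta→Route 4 ($95k), Summit→Route 2 ($134k), Nimbus→Route 7 ($132k), Granite→Route 5 ($82k), Pioneer→Route 6 ($110k) — total 95+134+132+82+110 = $553k.
Row-greedy (each carrier in turn takes its best remaining route) gives $504k, worse by 49.
Next-best assignment: Quanta→Route 7, Summit→Route 6, Nimbus→Route 2, Granite→Route 5, Pioneer→Route 4 = $544k.
No other one-to-one assignment exceeds $553k.

Maximum total: $553k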